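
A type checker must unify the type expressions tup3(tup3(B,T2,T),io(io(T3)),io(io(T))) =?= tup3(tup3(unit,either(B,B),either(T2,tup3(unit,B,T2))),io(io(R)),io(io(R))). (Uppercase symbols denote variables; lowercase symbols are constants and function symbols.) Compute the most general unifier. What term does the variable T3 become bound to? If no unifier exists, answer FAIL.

Decompose tup3/3: tup3(B,T2,T) =?= tup3(unit,either(B,B),either(T2,tup3(unit,B,T2))),  io(io(T3)) =?= io(io(R)),  io(io(T)) =?= io(io(R)).
Decompose tup3/3: B =?= unit,  T2 =?= either(B,B),  T =?= either(T2,tup3(unit,B,T2)).
Bind B := unit; substituting into the 2 remaining equations that mention B gives: T2 =?= either(unit,unit),  T =?= either(T2,tup3(unit,unit,T2)).
Bind T2 := either(unit,unit); substituting into the one remaining equation that mentions T2 gives: T =?= either(either(unit,unit),tup3(unit,unit,either(unit,unit))).
Bind T := either(either(unit,unit),tup3(unit,unit,either(unit,unit))); substituting into the one remaining equation that mentions T gives: io(io(either(either(unit,unit),tup3(unit,unit,either(unit,unit))))) =?= io(io(R)).
Decompose io/1: io(T3) =?= io(R).
Decompose io/1: T3 =?= R.
Bind T3 := R; no other remaining equation mentions T3.
Decompose io/1: io(either(either(unit,unit),tup3(unit,unit,either(unit,unit)))) =?= io(R).
Decompose io/1: either(either(unit,unit),tup3(unit,unit,either(unit,unit))) =?= R.
Bind R := either(either(unit,unit),tup3(unit,unit,either(unit,unit))). Substituting into the earlier binding gives T3 := either(either(unit,unit),tup3(unit,unit,either(unit,unit))).
MGU = { B ↦ unit, T2 ↦ either(unit,unit), T ↦ either(either(unit,unit),tup3(unit,unit,either(unit,unit))), T3 ↦ either(either(unit,unit),tup3(unit,unit,either(unit,unit))), R ↦ either(either(unit,unit),tup3(unit,unit,either(unit,unit))) }, so T3 ↦ either(either(unit,unit),tup3(unit,unit,either(unit,unit))).

either(either(unit,unit),tup3(unit,unit,either(unit,unit)))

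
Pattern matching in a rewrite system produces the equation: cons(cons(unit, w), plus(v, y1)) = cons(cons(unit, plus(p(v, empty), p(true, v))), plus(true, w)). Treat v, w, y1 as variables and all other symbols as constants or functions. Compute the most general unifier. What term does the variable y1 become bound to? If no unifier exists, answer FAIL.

Decompose cons/2: cons(unit, w) = cons(unit, plus(p(v, empty), p(true, v))),  plus(v, y1) = plus(true, w).
Decompose cons/2: unit = unit,  w = plus(p(v, empty), p(true, v)).
Delete trivial equation unit = unit.
Bind w := plus(p(v, empty), p(true, v)); substituting into the remaining equation gives: plus(v, y1) = plus(true, plus(p(v, empty), p(true, v))).
Decompose plus/2: v = true,  y1 = plus(p(v, empty), p(true, v)).
Bind v := true; substituting into the remaining equation gives: y1 = plus(p(true, empty), p(true, true)). Substituting into the earlier binding gives w := plus(p(true, empty), p(true, true)).
Bind y1 := plus(p(true, empty), p(true, true)).
MGU = { w := plus(p(true, empty), p(true, true)), v := true, y1 := plus(p(true, empty), p(true, true)) }, so y1 := plus(p(true, empty), p(true, true)).

plus(p(true, empty), p(true, true))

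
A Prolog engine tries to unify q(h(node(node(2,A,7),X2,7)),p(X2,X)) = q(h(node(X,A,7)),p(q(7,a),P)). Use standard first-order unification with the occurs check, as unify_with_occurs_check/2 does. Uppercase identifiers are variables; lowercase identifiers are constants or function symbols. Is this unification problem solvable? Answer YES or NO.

Decompose q/2: h(node(node(2,A,7),X2,7)) = h(node(X,A,7)),  p(X2,X) = p(q(7,a),P).
Decompose h/1: node(node(2,A,7),X2,7) = node(X,A,7).
Decompose node/3: node(2,A,7) = X,  X2 = A,  7 = 7.
Bind X := node(2,A,7); substituting into the one remaining equation that mentions X gives: p(X2,node(2,A,7)) = p(q(7,a),P).
Bind X2 := A; substituting into the one remaining equation that mentions X2 gives: p(A,node(2,A,7)) = p(q(7,a),P).
Delete trivial equation 7 = 7.
Decompose p/2: A = q(7,a),  node(2,A,7) = P.
Bind A := q(7,a); substituting into the remaining equation gives: node(2,q(7,a),7) = P. Substituting into the earlier bindings gives X := node(2,q(7,a),7), X2 := q(7,a).
Bind P := node(2,q(7,a),7).
No equations remain and no clash or occurs-check failure arose, so a unifier exists.

YES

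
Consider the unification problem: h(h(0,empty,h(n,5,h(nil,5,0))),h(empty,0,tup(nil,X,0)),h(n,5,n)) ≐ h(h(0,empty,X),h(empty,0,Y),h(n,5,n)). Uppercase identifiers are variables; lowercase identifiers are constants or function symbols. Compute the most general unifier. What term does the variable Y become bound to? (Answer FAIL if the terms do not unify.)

tup(nil,h(n,5,h(nil,5,0)),0)

Decompose h/3: h(0,empty,h(n,5,h(nil,5,0))) ≐ h(0,empty,X),  h(empty,0,tup(nil,X,0)) ≐ h(empty,0,Y),  h(n,5,n) ≐ h(n,5,n).
Decompose h/3: 0 ≐ 0,  empty ≐ empty,  h(n,5,h(nil,5,0)) ≐ X.
Delete trivial equation 0 ≐ 0.
Delete trivial equation empty ≐ empty.
Bind X := h(n,5,h(nil,5,0)); substituting into the one remaining equation that mentions X gives: h(empty,0,tup(nil,h(n,5,h(nil,5,0)),0)) ≐ h(empty,0,Y).
Decompose h/3: empty ≐ empty,  0 ≐ 0,  tup(nil,h(n,5,h(nil,5,0)),0) ≐ Y.
Delete trivial equation empty ≐ empty.
Delete trivial equation 0 ≐ 0.
Bind Y := tup(nil,h(n,5,h(nil,5,0)),0); no other remaining equation mentions Y.
Delete trivial equation h(n,5,n) ≐ h(n,5,n).
MGU = { X := h(n,5,h(nil,5,0)), Y := tup(nil,h(n,5,h(nil,5,0)),0) }, so Y := tup(nil,h(n,5,h(nil,5,0)),0).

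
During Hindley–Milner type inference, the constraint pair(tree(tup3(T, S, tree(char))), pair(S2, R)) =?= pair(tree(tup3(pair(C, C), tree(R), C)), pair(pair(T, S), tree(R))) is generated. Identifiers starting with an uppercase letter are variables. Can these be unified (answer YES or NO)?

NO

Decompose pair/2: tree(tup3(T, S, tree(char))) =?= tree(tup3(pair(C, C), tree(R), C)),  pair(S2, R) =?= pair(pair(T, S), tree(R)).
Decompose tree/1: tup3(T, S, tree(char)) =?= tup3(pair(C, C), tree(R), C).
Decompose tup3/3: T =?= pair(C, C),  S =?= tree(R),  tree(char) =?= C.
Bind T := pair(C, C); substituting into the one remaining equation that mentions T gives: pair(S2, R) =?= pair(pair(pair(C, C), S), tree(R)).
Bind S := tree(R); substituting into the one remaining equation that mentions S gives: pair(S2, R) =?= pair(pair(pair(C, C), tree(R)), tree(R)).
Bind C := tree(char); substituting into the remaining equation gives: pair(S2, R) =?= pair(pair(pair(tree(char), tree(char)), tree(R)), tree(R)). Substituting into the earlier binding gives T := pair(tree(char), tree(char)).
Decompose pair/2: S2 =?= pair(pair(tree(char), tree(char)), tree(R)),  R =?= tree(R).
Bind S2 := pair(pair(tree(char), tree(char)), tree(R)); no other remaining equation mentions S2.
Occurs check fails: R occurs in tree(R); the equation R =?= tree(R) has no finite solution.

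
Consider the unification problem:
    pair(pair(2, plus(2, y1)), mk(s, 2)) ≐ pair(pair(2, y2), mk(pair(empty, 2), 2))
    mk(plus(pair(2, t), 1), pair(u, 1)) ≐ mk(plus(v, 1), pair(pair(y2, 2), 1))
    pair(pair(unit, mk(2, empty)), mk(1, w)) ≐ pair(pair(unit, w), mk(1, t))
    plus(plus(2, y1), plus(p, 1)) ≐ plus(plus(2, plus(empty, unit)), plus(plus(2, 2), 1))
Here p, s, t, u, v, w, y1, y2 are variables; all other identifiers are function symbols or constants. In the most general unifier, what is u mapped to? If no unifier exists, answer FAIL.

Decompose pair/2: pair(2, plus(2, y1)) ≐ pair(2, y2),  mk(s, 2) ≐ mk(pair(empty, 2), 2).
Decompose pair/2: 2 ≐ 2,  plus(2, y1) ≐ y2.
Delete trivial equation 2 ≐ 2.
Bind y2 := plus(2, y1); substituting into the one remaining equation that mentions y2 gives: mk(plus(pair(2, t), 1), pair(u, 1)) ≐ mk(plus(v, 1), pair(pair(plus(2, y1), 2), 1)).
Decompose mk/2: s ≐ pair(empty, 2),  2 ≐ 2.
Bind s := pair(empty, 2); no other remaining equation mentions s.
Delete trivial equation 2 ≐ 2.
Decompose mk/2: plus(pair(2, t), 1) ≐ plus(v, 1),  pair(u, 1) ≐ pair(pair(plus(2, y1), 2), 1).
Decompose plus/2: pair(2, t) ≐ v,  1 ≐ 1.
Bind v := pair(2, t); no other remaining equation mentions v.
Delete trivial equation 1 ≐ 1.
Decompose pair/2: u ≐ pair(plus(2, y1), 2),  1 ≐ 1.
Bind u := pair(plus(2, y1), 2); no other remaining equation mentions u.
Delete trivial equation 1 ≐ 1.
Decompose pair/2: pair(unit, mk(2, empty)) ≐ pair(unit, w),  mk(1, w) ≐ mk(1, t).
Decompose pair/2: unit ≐ unit,  mk(2, empty) ≐ w.
Delete trivial equation unit ≐ unit.
Bind w := mk(2, empty); substituting into the one remaining equation that mentions w gives: mk(1, mk(2, empty)) ≐ mk(1, t).
Decompose mk/2: 1 ≐ 1,  mk(2, empty) ≐ t.
Delete trivial equation 1 ≐ 1.
Bind t := mk(2, empty); no other remaining equation mentions t. Substituting into the earlier binding gives v := pair(2, mk(2, empty)).
Decompose plus/2: plus(2, y1) ≐ plus(2, plus(empty, unit)),  plus(p, 1) ≐ plus(plus(2, 2), 1).
Decompose plus/2: 2 ≐ 2,  y1 ≐ plus(empty, unit).
Delete trivial equation 2 ≐ 2.
Bind y1 := plus(empty, unit); no other remaining equation mentions y1. Substituting into the earlier bindings gives y2 := plus(2, plus(empty, unit)), u := pair(plus(2, plus(empty, unit)), 2).
Decompose plus/2: p ≐ plus(2, 2),  1 ≐ 1.
Bind p := plus(2, 2); no other remaining equation mentions p.
Delete trivial equation 1 ≐ 1.
MGU = { y2 := plus(2, plus(empty, unit)), s := pair(empty, 2), v := pair(2, mk(2, empty)), u := pair(plus(2, plus(empty, unit)), 2), w := mk(2, empty), t := mk(2, empty), y1 := plus(empty, unit), p := plus(2, 2) }, so u := pair(plus(2, plus(empty, unit)), 2).

pair(plus(2, plus(empty, unit)), 2)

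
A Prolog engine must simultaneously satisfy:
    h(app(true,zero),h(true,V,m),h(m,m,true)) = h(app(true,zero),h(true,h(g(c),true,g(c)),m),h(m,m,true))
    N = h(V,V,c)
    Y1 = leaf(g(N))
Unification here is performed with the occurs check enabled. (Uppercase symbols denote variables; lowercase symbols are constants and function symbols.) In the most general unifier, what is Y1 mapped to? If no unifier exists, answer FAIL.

Decompose h/3: app(true,zero) = app(true,zero),  h(true,V,m) = h(true,h(g(c),true,g(c)),m),  h(m,m,true) = h(m,m,true).
Delete trivial equation app(true,zero) = app(true,zero).
Decompose h/3: true = true,  V = h(g(c),true,g(c)),  m = m.
Delete trivial equation true = true.
Bind V := h(g(c),true,g(c)); substituting into the one remaining equation that mentions V gives: N = h(h(g(c),true,g(c)),h(g(c),true,g(c)),c).
Delete trivial equation m = m.
Delete trivial equation h(m,m,true) = h(m,m,true).
Bind N := h(h(g(c),true,g(c)),h(g(c),true,g(c)),c); substituting into the remaining equation gives: Y1 = leaf(g(h(h(g(c),true,g(c)),h(g(c),true,g(c)),c))).
Bind Y1 := leaf(g(h(h(g(c),true,g(c)),h(g(c),true,g(c)),c))).
MGU = { V -> h(g(c),true,g(c)), N -> h(h(g(c),true,g(c)),h(g(c),true,g(c)),c), Y1 -> leaf(g(h(h(g(c),true,g(c)),h(g(c),true,g(c)),c))) }, so Y1 -> leaf(g(h(h(g(c),true,g(c)),h(g(c),true,g(c)),c))).

leaf(g(h(h(g(c),true,g(c)),h(g(c),true,g(c)),c)))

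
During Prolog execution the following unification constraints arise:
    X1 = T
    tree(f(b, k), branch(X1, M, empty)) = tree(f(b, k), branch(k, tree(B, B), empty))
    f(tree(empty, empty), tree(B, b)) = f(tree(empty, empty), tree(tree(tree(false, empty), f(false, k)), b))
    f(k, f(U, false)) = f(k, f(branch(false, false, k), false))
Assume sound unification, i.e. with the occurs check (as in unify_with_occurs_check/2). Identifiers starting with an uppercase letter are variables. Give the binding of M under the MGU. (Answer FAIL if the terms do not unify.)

Bind X1 := T; substituting into the one remaining equation that mentions X1 gives: tree(f(b, k), branch(T, M, empty)) = tree(f(b, k), branch(k, tree(B, B), empty)).
Decompose tree/2: f(b, k) = f(b, k),  branch(T, M, empty) = branch(k, tree(B, B), empty).
Delete trivial equation f(b, k) = f(b, k).
Decompose branch/3: T = k,  M = tree(B, B),  empty = empty.
Bind T := k; no other remaining equation mentions T. Substituting into the earlier binding gives X1 := k.
Bind M := tree(B, B); no other remaining equation mentions M.
Delete trivial equation empty = empty.
Decompose f/2: tree(empty, empty) = tree(empty, empty),  tree(B, b) = tree(tree(tree(false, empty), f(false, k)), b).
Delete trivial equation tree(empty, empty) = tree(empty, empty).
Decompose tree/2: B = tree(tree(false, empty), f(false, k)),  b = b.
Bind B := tree(tree(false, empty), f(false, k)); no other remaining equation mentions B. Substituting into the earlier binding gives M := tree(tree(tree(false, empty), f(false, k)), tree(tree(false, empty), f(false, k))).
Delete trivial equation b = b.
Decompose f/2: k = k,  f(U, false) = f(branch(false, false, k), false).
Delete trivial equation k = k.
Decompose f/2: U = branch(false, false, k),  false = false.
Bind U := branch(false, false, k); no other remaining equation mentions U.
Delete trivial equation false = false.
MGU = { X1 ↦ k, T ↦ k, M ↦ tree(tree(tree(false, empty), f(false, k)), tree(tree(false, empty), f(false, k))), B ↦ tree(tree(false, empty), f(false, k)), U ↦ branch(false, false, k) }, so M ↦ tree(tree(tree(false, empty), f(false, k)), tree(tree(false, empty), f(false, k))).

tree(tree(tree(false, empty), f(false, k)), tree(tree(false, empty), f(false, k)))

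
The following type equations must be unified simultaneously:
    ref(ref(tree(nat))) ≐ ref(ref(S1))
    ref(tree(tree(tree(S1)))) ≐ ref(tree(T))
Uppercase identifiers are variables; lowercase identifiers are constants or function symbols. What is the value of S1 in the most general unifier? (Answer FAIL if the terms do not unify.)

tree(nat)

Decompose ref/1: ref(tree(nat)) ≐ ref(S1).
Decompose ref/1: tree(nat) ≐ S1.
Bind S1 := tree(nat); substituting into the remaining equation gives: ref(tree(tree(tree(tree(nat))))) ≐ ref(tree(T)).
Decompose ref/1: tree(tree(tree(tree(nat)))) ≐ tree(T).
Decompose tree/1: tree(tree(tree(nat))) ≐ T.
Bind T := tree(tree(tree(nat))).
MGU = { S1 ↦ tree(nat), T ↦ tree(tree(tree(nat))) }, so S1 ↦ tree(nat).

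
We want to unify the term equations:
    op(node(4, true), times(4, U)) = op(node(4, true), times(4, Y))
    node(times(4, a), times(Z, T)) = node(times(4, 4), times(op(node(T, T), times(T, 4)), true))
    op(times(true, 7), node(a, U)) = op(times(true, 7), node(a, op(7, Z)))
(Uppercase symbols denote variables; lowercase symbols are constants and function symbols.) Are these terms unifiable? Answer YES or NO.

NO

Decompose op/2: node(4, true) = node(4, true),  times(4, U) = times(4, Y).
Delete trivial equation node(4, true) = node(4, true).
Decompose times/2: 4 = 4,  U = Y.
Delete trivial equation 4 = 4.
Bind U := Y; substituting into the one remaining equation that mentions U gives: op(times(true, 7), node(a, Y)) = op(times(true, 7), node(a, op(7, Z))).
Decompose node/2: times(4, a) = times(4, 4),  times(Z, T) = times(op(node(T, T), times(T, 4)), true).
Decompose times/2: 4 = 4,  a = 4.
Delete trivial equation 4 = 4.
Clash: constants a and 4 differ; no unifier exists.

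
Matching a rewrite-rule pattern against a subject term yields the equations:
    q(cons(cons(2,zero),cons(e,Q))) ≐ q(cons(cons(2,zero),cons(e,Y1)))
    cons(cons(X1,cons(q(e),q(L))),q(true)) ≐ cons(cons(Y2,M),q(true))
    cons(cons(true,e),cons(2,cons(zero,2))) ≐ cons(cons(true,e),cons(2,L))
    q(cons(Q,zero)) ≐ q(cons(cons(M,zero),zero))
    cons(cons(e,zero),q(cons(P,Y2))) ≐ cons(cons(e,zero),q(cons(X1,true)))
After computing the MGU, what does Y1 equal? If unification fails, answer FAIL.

Decompose q/1: cons(cons(2,zero),cons(e,Q)) ≐ cons(cons(2,zero),cons(e,Y1)).
Decompose cons/2: cons(2,zero) ≐ cons(2,zero),  cons(e,Q) ≐ cons(e,Y1).
Delete trivial equation cons(2,zero) ≐ cons(2,zero).
Decompose cons/2: e ≐ e,  Q ≐ Y1.
Delete trivial equation e ≐ e.
Bind Q := Y1; substituting into the one remaining equation that mentions Q gives: q(cons(Y1,zero)) ≐ q(cons(cons(M,zero),zero)).
Decompose cons/2: cons(X1,cons(q(e),q(L))) ≐ cons(Y2,M),  q(true) ≐ q(true).
Decompose cons/2: X1 ≐ Y2,  cons(q(e),q(L)) ≐ M.
Bind X1 := Y2; substituting into the one remaining equation that mentions X1 gives: cons(cons(e,zero),q(cons(P,Y2))) ≐ cons(cons(e,zero),q(cons(Y2,true))).
Bind M := cons(q(e),q(L)); substituting into the one remaining equation that mentions M gives: q(cons(Y1,zero)) ≐ q(cons(cons(cons(q(e),q(L)),zero),zero)).
Delete trivial equation q(true) ≐ q(true).
Decompose cons/2: cons(true,e) ≐ cons(true,e),  cons(2,cons(zero,2)) ≐ cons(2,L).
Delete trivial equation cons(true,e) ≐ cons(true,e).
Decompose cons/2: 2 ≐ 2,  cons(zero,2) ≐ L.
Delete trivial equation 2 ≐ 2.
Bind L := cons(zero,2); substituting into the one remaining equation that mentions L gives: q(cons(Y1,zero)) ≐ q(cons(cons(cons(q(e),q(cons(zero,2))),zero),zero)). Substituting into the earlier binding gives M := cons(q(e),q(cons(zero,2))).
Decompose q/1: cons(Y1,zero) ≐ cons(cons(cons(q(e),q(cons(zero,2))),zero),zero).
Decompose cons/2: Y1 ≐ cons(cons(q(e),q(cons(zero,2))),zero),  zero ≐ zero.
Bind Y1 := cons(cons(q(e),q(cons(zero,2))),zero); no other remaining equation mentions Y1. Substituting into the earlier binding gives Q := cons(cons(q(e),q(cons(zero,2))),zero).
Delete trivial equation zero ≐ zero.
Decompose cons/2: cons(e,zero) ≐ cons(e,zero),  q(cons(P,Y2)) ≐ q(cons(Y2,true)).
Delete trivial equation cons(e,zero) ≐ cons(e,zero).
Decompose q/1: cons(P,Y2) ≐ cons(Y2,true).
Decompose cons/2: P ≐ Y2,  Y2 ≐ true.
Bind P := Y2; no other remaining equation mentions P.
Bind Y2 := true. Substituting into the earlier bindings gives X1 := true, P := true.
MGU = { Q := cons(cons(q(e),q(cons(zero,2))),zero), X1 := true, M := cons(q(e),q(cons(zero,2))), L := cons(zero,2), Y1 := cons(cons(q(e),q(cons(zero,2))),zero), P := true, Y2 := true }, so Y1 := cons(cons(q(e),q(cons(zero,2))),zero).

cons(cons(q(e),q(cons(zero,2))),zero)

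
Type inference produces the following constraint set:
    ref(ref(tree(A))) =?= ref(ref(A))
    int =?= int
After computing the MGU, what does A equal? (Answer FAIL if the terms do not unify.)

FAIL

Decompose ref/1: ref(tree(A)) =?= ref(A).
Decompose ref/1: tree(A) =?= A.
Occurs check fails: A occurs in tree(A); the equation A =?= tree(A) has no finite solution.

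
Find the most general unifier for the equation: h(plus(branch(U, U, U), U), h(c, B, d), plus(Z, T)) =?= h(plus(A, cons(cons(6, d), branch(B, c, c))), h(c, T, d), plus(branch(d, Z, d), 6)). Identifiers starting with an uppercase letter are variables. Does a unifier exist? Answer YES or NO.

Decompose h/3: plus(branch(U, U, U), U) =?= plus(A, cons(cons(6, d), branch(B, c, c))),  h(c, B, d) =?= h(c, T, d),  plus(Z, T) =?= plus(branch(d, Z, d), 6).
Decompose plus/2: branch(U, U, U) =?= A,  U =?= cons(cons(6, d), branch(B, c, c)).
Bind A := branch(U, U, U); no other remaining equation mentions A.
Bind U := cons(cons(6, d), branch(B, c, c)); no other remaining equation mentions U. Substituting into the earlier binding gives A := branch(cons(cons(6, d), branch(B, c, c)), cons(cons(6, d), branch(B, c, c)), cons(cons(6, d), branch(B, c, c))).
Decompose h/3: c =?= c,  B =?= T,  d =?= d.
Delete trivial equation c =?= c.
Bind B := T; no other remaining equation mentions B. Substituting into the earlier bindings gives A := branch(cons(cons(6, d), branch(T, c, c)), cons(cons(6, d), branch(T, c, c)), cons(cons(6, d), branch(T, c, c))), U := cons(cons(6, d), branch(T, c, c)).
Delete trivial equation d =?= d.
Decompose plus/2: Z =?= branch(d, Z, d),  T =?= 6.
Occurs check fails: Z occurs in branch(d, Z, d); the equation Z =?= branch(d, Z, d) has no finite solution.

NO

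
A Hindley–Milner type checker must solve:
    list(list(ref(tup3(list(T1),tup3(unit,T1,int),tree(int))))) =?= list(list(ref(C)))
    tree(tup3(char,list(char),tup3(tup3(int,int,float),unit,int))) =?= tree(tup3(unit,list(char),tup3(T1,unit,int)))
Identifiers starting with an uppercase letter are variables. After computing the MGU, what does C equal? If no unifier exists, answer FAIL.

FAIL

Decompose list/1: list(ref(tup3(list(T1),tup3(unit,T1,int),tree(int)))) =?= list(ref(C)).
Decompose list/1: ref(tup3(list(T1),tup3(unit,T1,int),tree(int))) =?= ref(C).
Decompose ref/1: tup3(list(T1),tup3(unit,T1,int),tree(int)) =?= C.
Bind C := tup3(list(T1),tup3(unit,T1,int),tree(int)); no other remaining equation mentions C.
Decompose tree/1: tup3(char,list(char),tup3(tup3(int,int,float),unit,int)) =?= tup3(unit,list(char),tup3(T1,unit,int)).
Decompose tup3/3: char =?= unit,  list(char) =?= list(char),  tup3(tup3(int,int,float),unit,int) =?= tup3(T1,unit,int).
Clash: constants char and unit differ; no unifier exists.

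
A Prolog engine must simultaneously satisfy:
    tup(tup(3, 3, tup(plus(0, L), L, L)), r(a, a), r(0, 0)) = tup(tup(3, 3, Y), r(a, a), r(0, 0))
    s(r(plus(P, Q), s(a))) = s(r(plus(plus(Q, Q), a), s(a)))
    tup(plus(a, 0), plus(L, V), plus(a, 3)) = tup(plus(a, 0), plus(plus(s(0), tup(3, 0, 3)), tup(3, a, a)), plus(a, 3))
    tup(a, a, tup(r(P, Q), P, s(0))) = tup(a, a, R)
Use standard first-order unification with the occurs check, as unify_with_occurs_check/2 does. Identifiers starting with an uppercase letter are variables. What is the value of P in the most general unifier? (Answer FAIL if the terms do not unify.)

Decompose tup/3: tup(3, 3, tup(plus(0, L), L, L)) = tup(3, 3, Y),  r(a, a) = r(a, a),  r(0, 0) = r(0, 0).
Decompose tup/3: 3 = 3,  3 = 3,  tup(plus(0, L), L, L) = Y.
Delete trivial equation 3 = 3.
Delete trivial equation 3 = 3.
Bind Y := tup(plus(0, L), L, L); no other remaining equation mentions Y.
Delete trivial equation r(a, a) = r(a, a).
Delete trivial equation r(0, 0) = r(0, 0).
Decompose s/1: r(plus(P, Q), s(a)) = r(plus(plus(Q, Q), a), s(a)).
Decompose r/2: plus(P, Q) = plus(plus(Q, Q), a),  s(a) = s(a).
Decompose plus/2: P = plus(Q, Q),  Q = a.
Bind P := plus(Q, Q); substituting into the one remaining equation that mentions P gives: tup(a, a, tup(r(plus(Q, Q), Q), plus(Q, Q), s(0))) = tup(a, a, R).
Bind Q := a; substituting into the one remaining equation that mentions Q gives: tup(a, a, tup(r(plus(a, a), a), plus(a, a), s(0))) = tup(a, a, R). Substituting into the earlier binding gives P := plus(a, a).
Delete trivial equation s(a) = s(a).
Decompose tup/3: plus(a, 0) = plus(a, 0),  plus(L, V) = plus(plus(s(0), tup(3, 0, 3)), tup(3, a, a)),  plus(a, 3) = plus(a, 3).
Delete trivial equation plus(a, 0) = plus(a, 0).
Decompose plus/2: L = plus(s(0), tup(3, 0, 3)),  V = tup(3, a, a).
Bind L := plus(s(0), tup(3, 0, 3)); no other remaining equation mentions L. Substituting into the earlier binding gives Y := tup(plus(0, plus(s(0), tup(3, 0, 3))), plus(s(0), tup(3, 0, 3)), plus(s(0), tup(3, 0, 3))).
Bind V := tup(3, a, a); no other remaining equation mentions V.
Delete trivial equation plus(a, 3) = plus(a, 3).
Decompose tup/3: a = a,  a = a,  tup(r(plus(a, a), a), plus(a, a), s(0)) = R.
Delete trivial equation a = a.
Delete trivial equation a = a.
Bind R := tup(r(plus(a, a), a), plus(a, a), s(0)).
MGU = { Y = tup(plus(0, plus(s(0), tup(3, 0, 3))), plus(s(0), tup(3, 0, 3)), plus(s(0), tup(3, 0, 3))), P = plus(a, a), Q = a, L = plus(s(0), tup(3, 0, 3)), V = tup(3, a, a), R = tup(r(plus(a, a), a), plus(a, a), s(0)) }, so P = plus(a, a).

plus(a, a)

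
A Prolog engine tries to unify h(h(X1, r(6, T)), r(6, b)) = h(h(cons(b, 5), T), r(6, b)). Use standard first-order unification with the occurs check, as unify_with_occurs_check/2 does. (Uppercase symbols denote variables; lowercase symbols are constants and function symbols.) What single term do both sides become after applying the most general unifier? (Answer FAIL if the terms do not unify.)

FAIL

Decompose h/2: h(X1, r(6, T)) = h(cons(b, 5), T),  r(6, b) = r(6, b).
Decompose h/2: X1 = cons(b, 5),  r(6, T) = T.
Bind X1 := cons(b, 5); no other remaining equation mentions X1.
Occurs check fails: T occurs in r(6, T); the equation T = r(6, T) has no finite solution.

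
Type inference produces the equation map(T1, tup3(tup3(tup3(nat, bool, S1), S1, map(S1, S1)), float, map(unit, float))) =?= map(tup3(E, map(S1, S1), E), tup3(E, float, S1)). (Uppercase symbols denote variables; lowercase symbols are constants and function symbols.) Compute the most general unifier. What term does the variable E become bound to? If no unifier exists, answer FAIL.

Decompose map/2: T1 =?= tup3(E, map(S1, S1), E),  tup3(tup3(tup3(nat, bool, S1), S1, map(S1, S1)), float, map(unit, float)) =?= tup3(E, float, S1).
Bind T1 := tup3(E, map(S1, S1), E); no other remaining equation mentions T1.
Decompose tup3/3: tup3(tup3(nat, bool, S1), S1, map(S1, S1)) =?= E,  float =?= float,  map(unit, float) =?= S1.
Bind E := tup3(tup3(nat, bool, S1), S1, map(S1, S1)); no other remaining equation mentions E. Substituting into the earlier binding gives T1 := tup3(tup3(tup3(nat, bool, S1), S1, map(S1, S1)), map(S1, S1), tup3(tup3(nat, bool, S1), S1, map(S1, S1))).
Delete trivial equation float =?= float.
Bind S1 := map(unit, float). Substituting into the earlier bindings gives T1 := tup3(tup3(tup3(nat, bool, map(unit, float)), map(unit, float), map(map(unit, float), map(unit, float))), map(map(unit, float), map(unit, float)), tup3(tup3(nat, bool, map(unit, float)), map(unit, float), map(map(unit, float), map(unit, float)))), E := tup3(tup3(nat, bool, map(unit, float)), map(unit, float), map(map(unit, float), map(unit, float))).
MGU = { T1 := tup3(tup3(tup3(nat, bool, map(unit, float)), map(unit, float), map(map(unit, float), map(unit, float))), map(map(unit, float), map(unit, float)), tup3(tup3(nat, bool, map(unit, float)), map(unit, float), map(map(unit, float), map(unit, float)))), E := tup3(tup3(nat, bool, map(unit, float)), map(unit, float), map(map(unit, float), map(unit, float))), S1 := map(unit, float) }, so E := tup3(tup3(nat, bool, map(unit, float)), map(unit, float), map(map(unit, float), map(unit, float))).

tup3(tup3(nat, bool, map(unit, float)), map(unit, float), map(map(unit, float), map(unit, float)))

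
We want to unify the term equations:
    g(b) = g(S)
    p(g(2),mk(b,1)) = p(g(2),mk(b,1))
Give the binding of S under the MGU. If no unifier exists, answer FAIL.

b

Decompose g/1: b = S.
Bind S := b; no other remaining equation mentions S.
Delete trivial equation p(g(2),mk(b,1)) = p(g(2),mk(b,1)).
MGU = { S ↦ b }, so S ↦ b.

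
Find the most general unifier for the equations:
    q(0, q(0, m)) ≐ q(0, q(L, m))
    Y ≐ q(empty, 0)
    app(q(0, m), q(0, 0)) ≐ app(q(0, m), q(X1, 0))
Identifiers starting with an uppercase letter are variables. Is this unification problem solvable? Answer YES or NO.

Decompose q/2: 0 ≐ 0,  q(0, m) ≐ q(L, m).
Delete trivial equation 0 ≐ 0.
Decompose q/2: 0 ≐ L,  m ≐ m.
Bind L := 0; no other remaining equation mentions L.
Delete trivial equation m ≐ m.
Bind Y := q(empty, 0); no other remaining equation mentions Y.
Decompose app/2: q(0, m) ≐ q(0, m),  q(0, 0) ≐ q(X1, 0).
Delete trivial equation q(0, m) ≐ q(0, m).
Decompose q/2: 0 ≐ X1,  0 ≐ 0.
Bind X1 := 0; no other remaining equation mentions X1.
Delete trivial equation 0 ≐ 0.
No equations remain and no clash or occurs-check failure arose, so a unifier exists.

YES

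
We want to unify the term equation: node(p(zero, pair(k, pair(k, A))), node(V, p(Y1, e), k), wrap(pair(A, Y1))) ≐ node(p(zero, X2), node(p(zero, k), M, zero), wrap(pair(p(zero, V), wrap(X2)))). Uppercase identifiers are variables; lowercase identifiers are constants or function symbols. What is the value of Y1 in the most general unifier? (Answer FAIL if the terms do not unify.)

FAIL

Decompose node/3: p(zero, pair(k, pair(k, A))) ≐ p(zero, X2),  node(V, p(Y1, e), k) ≐ node(p(zero, k), M, zero),  wrap(pair(A, Y1)) ≐ wrap(pair(p(zero, V), wrap(X2))).
Decompose p/2: zero ≐ zero,  pair(k, pair(k, A)) ≐ X2.
Delete trivial equation zero ≐ zero.
Bind X2 := pair(k, pair(k, A)); substituting into the one remaining equation that mentions X2 gives: wrap(pair(A, Y1)) ≐ wrap(pair(p(zero, V), wrap(pair(k, pair(k, A))))).
Decompose node/3: V ≐ p(zero, k),  p(Y1, e) ≐ M,  k ≐ zero.
Bind V := p(zero, k); substituting into the one remaining equation that mentions V gives: wrap(pair(A, Y1)) ≐ wrap(pair(p(zero, p(zero, k)), wrap(pair(k, pair(k, A))))).
Bind M := p(Y1, e); no other remaining equation mentions M.
Clash: constants k and zero differ; no unifier exists.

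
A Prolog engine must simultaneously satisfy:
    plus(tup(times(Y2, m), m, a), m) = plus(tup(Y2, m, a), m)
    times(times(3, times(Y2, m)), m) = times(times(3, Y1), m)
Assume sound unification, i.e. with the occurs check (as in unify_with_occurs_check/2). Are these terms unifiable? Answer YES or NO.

Decompose plus/2: tup(times(Y2, m), m, a) = tup(Y2, m, a),  m = m.
Decompose tup/3: times(Y2, m) = Y2,  m = m,  a = a.
Occurs check fails: Y2 occurs in times(Y2, m); the equation Y2 = times(Y2, m) has no finite solution.

NO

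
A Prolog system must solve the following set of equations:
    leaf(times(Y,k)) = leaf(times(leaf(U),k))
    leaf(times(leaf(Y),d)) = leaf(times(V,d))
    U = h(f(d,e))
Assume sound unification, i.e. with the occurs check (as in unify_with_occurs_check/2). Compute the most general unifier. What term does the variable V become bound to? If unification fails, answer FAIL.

Decompose leaf/1: times(Y,k) = times(leaf(U),k).
Decompose times/2: Y = leaf(U),  k = k.
Bind Y := leaf(U); substituting into the one remaining equation that mentions Y gives: leaf(times(leaf(leaf(U)),d)) = leaf(times(V,d)).
Delete trivial equation k = k.
Decompose leaf/1: times(leaf(leaf(U)),d) = times(V,d).
Decompose times/2: leaf(leaf(U)) = V,  d = d.
Bind V := leaf(leaf(U)); no other remaining equation mentions V.
Delete trivial equation d = d.
Bind U := h(f(d,e)). Substituting into the earlier bindings gives Y := leaf(h(f(d,e))), V := leaf(leaf(h(f(d,e)))).
MGU = { Y -> leaf(h(f(d,e))), V -> leaf(leaf(h(f(d,e)))), U -> h(f(d,e)) }, so V -> leaf(leaf(h(f(d,e)))).

leaf(leaf(h(f(d,e))))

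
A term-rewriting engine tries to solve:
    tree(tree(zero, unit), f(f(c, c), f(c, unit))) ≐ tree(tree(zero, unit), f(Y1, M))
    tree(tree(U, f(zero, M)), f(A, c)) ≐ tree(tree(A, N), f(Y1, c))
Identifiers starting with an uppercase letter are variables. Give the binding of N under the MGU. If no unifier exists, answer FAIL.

f(zero, f(c, unit))

Decompose tree/2: tree(zero, unit) ≐ tree(zero, unit),  f(f(c, c), f(c, unit)) ≐ f(Y1, M).
Delete trivial equation tree(zero, unit) ≐ tree(zero, unit).
Decompose f/2: f(c, c) ≐ Y1,  f(c, unit) ≐ M.
Bind Y1 := f(c, c); substituting into the one remaining equation that mentions Y1 gives: tree(tree(U, f(zero, M)), f(A, c)) ≐ tree(tree(A, N), f(f(c, c), c)).
Bind M := f(c, unit); substituting into the remaining equation gives: tree(tree(U, f(zero, f(c, unit))), f(A, c)) ≐ tree(tree(A, N), f(f(c, c), c)).
Decompose tree/2: tree(U, f(zero, f(c, unit))) ≐ tree(A, N),  f(A, c) ≐ f(f(c, c), c).
Decompose tree/2: U ≐ A,  f(zero, f(c, unit)) ≐ N.
Bind U := A; no other remaining equation mentions U.
Bind N := f(zero, f(c, unit)); no other remaining equation mentions N.
Decompose f/2: A ≐ f(c, c),  c ≐ c.
Bind A := f(c, c); no other remaining equation mentions A. Substituting into the earlier binding gives U := f(c, c).
Delete trivial equation c ≐ c.
MGU = { Y1 -> f(c, c), M -> f(c, unit), U -> f(c, c), N -> f(zero, f(c, unit)), A -> f(c, c) }, so N -> f(zero, f(c, unit)).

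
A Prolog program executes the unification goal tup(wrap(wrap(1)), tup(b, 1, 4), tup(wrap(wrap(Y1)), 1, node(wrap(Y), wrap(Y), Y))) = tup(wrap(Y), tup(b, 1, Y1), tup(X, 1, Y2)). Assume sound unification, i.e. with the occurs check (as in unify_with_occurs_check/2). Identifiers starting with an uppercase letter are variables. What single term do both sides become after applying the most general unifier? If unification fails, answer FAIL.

tup(wrap(wrap(1)), tup(b, 1, 4), tup(wrap(wrap(4)), 1, node(wrap(wrap(1)), wrap(wrap(1)), wrap(1))))

Decompose tup/3: wrap(wrap(1)) = wrap(Y),  tup(b, 1, 4) = tup(b, 1, Y1),  tup(wrap(wrap(Y1)), 1, node(wrap(Y), wrap(Y), Y)) = tup(X, 1, Y2).
Decompose wrap/1: wrap(1) = Y.
Bind Y := wrap(1); substituting into the one remaining equation that mentions Y gives: tup(wrap(wrap(Y1)), 1, node(wrap(wrap(1)), wrap(wrap(1)), wrap(1))) = tup(X, 1, Y2).
Decompose tup/3: b = b,  1 = 1,  4 = Y1.
Delete trivial equation b = b.
Delete trivial equation 1 = 1.
Bind Y1 := 4; substituting into the remaining equation gives: tup(wrap(wrap(4)), 1, node(wrap(wrap(1)), wrap(wrap(1)), wrap(1))) = tup(X, 1, Y2).
Decompose tup/3: wrap(wrap(4)) = X,  1 = 1,  node(wrap(wrap(1)), wrap(wrap(1)), wrap(1)) = Y2.
Bind X := wrap(wrap(4)); no other remaining equation mentions X.
Delete trivial equation 1 = 1.
Bind Y2 := node(wrap(wrap(1)), wrap(wrap(1)), wrap(1)).
Applying the MGU to either side gives tup(wrap(wrap(1)), tup(b, 1, 4), tup(wrap(wrap(4)), 1, node(wrap(wrap(1)), wrap(wrap(1)), wrap(1)))).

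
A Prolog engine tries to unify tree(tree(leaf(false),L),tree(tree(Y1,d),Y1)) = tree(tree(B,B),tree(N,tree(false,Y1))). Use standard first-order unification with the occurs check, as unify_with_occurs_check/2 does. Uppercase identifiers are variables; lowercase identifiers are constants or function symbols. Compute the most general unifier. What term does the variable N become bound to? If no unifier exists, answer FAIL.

FAIL

Decompose tree/2: tree(leaf(false),L) = tree(B,B),  tree(tree(Y1,d),Y1) = tree(N,tree(false,Y1)).
Decompose tree/2: leaf(false) = B,  L = B.
Bind B := leaf(false); substituting into the one remaining equation that mentions B gives: L = leaf(false).
Bind L := leaf(false); no other remaining equation mentions L.
Decompose tree/2: tree(Y1,d) = N,  Y1 = tree(false,Y1).
Bind N := tree(Y1,d); no other remaining equation mentions N.
Occurs check fails: Y1 occurs in tree(false,Y1); the equation Y1 = tree(false,Y1) has no finite solution.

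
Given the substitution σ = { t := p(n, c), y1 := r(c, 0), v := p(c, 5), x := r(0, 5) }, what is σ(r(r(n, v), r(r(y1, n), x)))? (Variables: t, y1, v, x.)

Replace each occurrence of y1 with r(c, 0).
Replace each occurrence of v with p(c, 5).
Replace each occurrence of x with r(0, 5).
Result: r(r(n, p(c, 5)), r(r(r(c, 0), n), r(0, 5))).

r(r(n, p(c, 5)), r(r(r(c, 0), n), r(0, 5)))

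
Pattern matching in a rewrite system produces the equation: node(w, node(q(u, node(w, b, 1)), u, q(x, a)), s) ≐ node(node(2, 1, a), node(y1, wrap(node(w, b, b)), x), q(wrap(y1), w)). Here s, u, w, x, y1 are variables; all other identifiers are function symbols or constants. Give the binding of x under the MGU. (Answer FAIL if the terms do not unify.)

FAIL

Decompose node/3: w ≐ node(2, 1, a),  node(q(u, node(w, b, 1)), u, q(x, a)) ≐ node(y1, wrap(node(w, b, b)), x),  s ≐ q(wrap(y1), w).
Bind w := node(2, 1, a); substituting into the remaining equations gives: node(q(u, node(node(2, 1, a), b, 1)), u, q(x, a)) ≐ node(y1, wrap(node(node(2, 1, a), b, b)), x),  s ≐ q(wrap(y1), node(2, 1, a)).
Decompose node/3: q(u, node(node(2, 1, a), b, 1)) ≐ y1,  u ≐ wrap(node(node(2, 1, a), b, b)),  q(x, a) ≐ x.
Bind y1 := q(u, node(node(2, 1, a), b, 1)); substituting into the one remaining equation that mentions y1 gives: s ≐ q(wrap(q(u, node(node(2, 1, a), b, 1))), node(2, 1, a)).
Bind u := wrap(node(node(2, 1, a), b, b)); substituting into the one remaining equation that mentions u gives: s ≐ q(wrap(q(wrap(node(node(2, 1, a), b, b)), node(node(2, 1, a), b, 1))), node(2, 1, a)). Substituting into the earlier binding gives y1 := q(wrap(node(node(2, 1, a), b, b)), node(node(2, 1, a), b, 1)).
Occurs check fails: x occurs in q(x, a); the equation x ≐ q(x, a) has no finite solution.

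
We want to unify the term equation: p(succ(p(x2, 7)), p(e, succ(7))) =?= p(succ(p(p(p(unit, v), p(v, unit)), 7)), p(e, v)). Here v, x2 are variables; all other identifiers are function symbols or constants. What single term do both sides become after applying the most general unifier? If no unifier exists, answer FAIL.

p(succ(p(p(p(unit, succ(7)), p(succ(7), unit)), 7)), p(e, succ(7)))

Decompose p/2: succ(p(x2, 7)) =?= succ(p(p(p(unit, v), p(v, unit)), 7)),  p(e, succ(7)) =?= p(e, v).
Decompose succ/1: p(x2, 7) =?= p(p(p(unit, v), p(v, unit)), 7).
Decompose p/2: x2 =?= p(p(unit, v), p(v, unit)),  7 =?= 7.
Bind x2 := p(p(unit, v), p(v, unit)); no other remaining equation mentions x2.
Delete trivial equation 7 =?= 7.
Decompose p/2: e =?= e,  succ(7) =?= v.
Delete trivial equation e =?= e.
Bind v := succ(7). Substituting into the earlier binding gives x2 := p(p(unit, succ(7)), p(succ(7), unit)).
Applying the MGU to either side gives p(succ(p(p(p(unit, succ(7)), p(succ(7), unit)), 7)), p(e, succ(7))).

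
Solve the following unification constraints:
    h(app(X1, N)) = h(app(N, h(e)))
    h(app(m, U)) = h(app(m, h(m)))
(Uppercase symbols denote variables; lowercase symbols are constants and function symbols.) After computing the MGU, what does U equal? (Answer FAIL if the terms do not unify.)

h(m)

Decompose h/1: app(X1, N) = app(N, h(e)).
Decompose app/2: X1 = N,  N = h(e).
Bind X1 := N; no other remaining equation mentions X1.
Bind N := h(e); no other remaining equation mentions N. Substituting into the earlier binding gives X1 := h(e).
Decompose h/1: app(m, U) = app(m, h(m)).
Decompose app/2: m = m,  U = h(m).
Delete trivial equation m = m.
Bind U := h(m).
MGU = { X1 := h(e), N := h(e), U := h(m) }, so U := h(m).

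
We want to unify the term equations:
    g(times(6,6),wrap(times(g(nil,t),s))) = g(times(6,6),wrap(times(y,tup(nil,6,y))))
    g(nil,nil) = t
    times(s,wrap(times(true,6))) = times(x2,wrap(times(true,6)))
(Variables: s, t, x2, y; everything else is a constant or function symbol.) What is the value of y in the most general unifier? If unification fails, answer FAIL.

Decompose g/2: times(6,6) = times(6,6),  wrap(times(g(nil,t),s)) = wrap(times(y,tup(nil,6,y))).
Delete trivial equation times(6,6) = times(6,6).
Decompose wrap/1: times(g(nil,t),s) = times(y,tup(nil,6,y)).
Decompose times/2: g(nil,t) = y,  s = tup(nil,6,y).
Bind y := g(nil,t); substituting into the one remaining equation that mentions y gives: s = tup(nil,6,g(nil,t)).
Bind s := tup(nil,6,g(nil,t)); substituting into the one remaining equation that mentions s gives: times(tup(nil,6,g(nil,t)),wrap(times(true,6))) = times(x2,wrap(times(true,6))).
Bind t := g(nil,nil); substituting into the remaining equation gives: times(tup(nil,6,g(nil,g(nil,nil))),wrap(times(true,6))) = times(x2,wrap(times(true,6))). Substituting into the earlier bindings gives y := g(nil,g(nil,nil)), s := tup(nil,6,g(nil,g(nil,nil))).
Decompose times/2: tup(nil,6,g(nil,g(nil,nil))) = x2,  wrap(times(true,6)) = wrap(times(true,6)).
Bind x2 := tup(nil,6,g(nil,g(nil,nil))); no other remaining equation mentions x2.
Delete trivial equation wrap(times(true,6)) = wrap(times(true,6)).
MGU = { y ↦ g(nil,g(nil,nil)), s ↦ tup(nil,6,g(nil,g(nil,nil))), t ↦ g(nil,nil), x2 ↦ tup(nil,6,g(nil,g(nil,nil))) }, so y ↦ g(nil,g(nil,nil)).

g(nil,g(nil,nil))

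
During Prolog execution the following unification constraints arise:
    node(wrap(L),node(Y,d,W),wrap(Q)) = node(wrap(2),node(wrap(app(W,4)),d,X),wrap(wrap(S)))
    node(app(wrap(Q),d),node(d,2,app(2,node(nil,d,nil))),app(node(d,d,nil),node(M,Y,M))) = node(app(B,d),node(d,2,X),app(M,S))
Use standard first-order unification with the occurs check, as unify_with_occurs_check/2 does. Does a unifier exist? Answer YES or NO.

Decompose node/3: wrap(L) = wrap(2),  node(Y,d,W) = node(wrap(app(W,4)),d,X),  wrap(Q) = wrap(wrap(S)).
Decompose wrap/1: L = 2.
Bind L := 2; no other remaining equation mentions L.
Decompose node/3: Y = wrap(app(W,4)),  d = d,  W = X.
Bind Y := wrap(app(W,4)); substituting into the one remaining equation that mentions Y gives: node(app(wrap(Q),d),node(d,2,app(2,node(nil,d,nil))),app(node(d,d,nil),node(M,wrap(app(W,4)),M))) = node(app(B,d),node(d,2,X),app(M,S)).
Delete trivial equation d = d.
Bind W := X; substituting into the one remaining equation that mentions W gives: node(app(wrap(Q),d),node(d,2,app(2,node(nil,d,nil))),app(node(d,d,nil),node(M,wrap(app(X,4)),M))) = node(app(B,d),node(d,2,X),app(M,S)). Substituting into the earlier binding gives Y := wrap(app(X,4)).
Decompose wrap/1: Q = wrap(S).
Bind Q := wrap(S); substituting into the remaining equation gives: node(app(wrap(wrap(S)),d),node(d,2,app(2,node(nil,d,nil))),app(node(d,d,nil),node(M,wrap(app(X,4)),M))) = node(app(B,d),node(d,2,X),app(M,S)).
Decompose node/3: app(wrap(wrap(S)),d) = app(B,d),  node(d,2,app(2,node(nil,d,nil))) = node(d,2,X),  app(node(d,d,nil),node(M,wrap(app(X,4)),M)) = app(M,S).
Decompose app/2: wrap(wrap(S)) = B,  d = d.
Bind B := wrap(wrap(S)); no other remaining equation mentions B.
Delete trivial equation d = d.
Decompose node/3: d = d,  2 = 2,  app(2,node(nil,d,nil)) = X.
Delete trivial equation d = d.
Delete trivial equation 2 = 2.
Bind X := app(2,node(nil,d,nil)); substituting into the remaining equation gives: app(node(d,d,nil),node(M,wrap(app(app(2,node(nil,d,nil)),4)),M)) = app(M,S). Substituting into the earlier bindings gives Y := wrap(app(app(2,node(nil,d,nil)),4)), W := app(2,node(nil,d,nil)).
Decompose app/2: node(d,d,nil) = M,  node(M,wrap(app(app(2,node(nil,d,nil)),4)),M) = S.
Bind M := node(d,d,nil); substituting into the remaining equation gives: node(node(d,d,nil),wrap(app(app(2,node(nil,d,nil)),4)),node(d,d,nil)) = S.
Bind S := node(node(d,d,nil),wrap(app(app(2,node(nil,d,nil)),4)),node(d,d,nil)). Substituting into the earlier bindings gives Q := wrap(node(node(d,d,nil),wrap(app(app(2,node(nil,d,nil)),4)),node(d,d,nil))), B := wrap(wrap(node(node(d,d,nil),wrap(app(app(2,node(nil,d,nil)),4)),node(d,d,nil)))).
No equations remain and no clash or occurs-check failure arose, so a unifier exists.

YES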